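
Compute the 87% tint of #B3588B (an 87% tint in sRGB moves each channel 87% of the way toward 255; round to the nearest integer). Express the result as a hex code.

#B3588B is rgb(179, 88, 139).
An 87% tint moves each channel 87% toward 255:
  R: 179 + 66.12 = 245.12 → 245
  G: 88 + 0.87×(255−88) = 88 + 145.29 = 233.29 → 233
  B: 139 + 100.92 = 239.92 → 240
rgb(245, 233, 240) = #F5E9F0.

#F5E9F0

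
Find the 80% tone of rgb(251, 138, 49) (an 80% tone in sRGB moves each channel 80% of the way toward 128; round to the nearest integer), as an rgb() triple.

rgb(153, 130, 112)

Per channel, c → c + 0.8(128 − c):
  R: 251 + 0.8×(128−251) = 251 − 98.4 = 152.6 → 153
  G: 138 − 8 = 130 → 130
  B: 49 + 0.8×(128−49) = 49 + 63.2 = 112.2 → 112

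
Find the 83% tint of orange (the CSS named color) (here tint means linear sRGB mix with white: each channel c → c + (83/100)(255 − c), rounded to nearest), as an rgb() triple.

rgb(255, 240, 212)

CSS orange is rgb(255, 165, 0).
An 83% tint moves each channel 83% toward 255:
  R: 255 + 0.83×(255−255) = 255 + 0 = 255 → 255
  G: 165 + 74.7 = 239.7 → 240
  B: 0 + 211.65 = 211.65 → 212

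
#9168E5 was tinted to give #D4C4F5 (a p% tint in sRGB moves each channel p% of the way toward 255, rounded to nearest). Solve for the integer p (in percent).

61%

#9168E5 is rgb(145, 104, 229); #D4C4F5 is rgb(212, 196, 245).
On the G channel (widest range): 196 ≈ 104 + (p/100)(255 − 104), so p ≈ 100×(196 − 104)/(255 − 104) = 9200/151 = 60.93.
p = 61 reproduces all three channels after rounding.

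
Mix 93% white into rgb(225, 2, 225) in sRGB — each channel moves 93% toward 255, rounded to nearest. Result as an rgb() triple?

A 93% tint moves each channel 93% toward 255:
  R: 225 + 27.9 = 252.9 → 253
  G: 2 + 235.29 = 237.29 → 237
  B: 225 + 27.9 = 252.9 → 253

rgb(253, 237, 253)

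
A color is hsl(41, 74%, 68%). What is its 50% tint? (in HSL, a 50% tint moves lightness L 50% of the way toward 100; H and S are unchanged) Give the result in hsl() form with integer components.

L moves 50% from 68 toward 100: 68 + 16 = 84 → 84.
H and S are unchanged.

hsl(41, 74%, 84%)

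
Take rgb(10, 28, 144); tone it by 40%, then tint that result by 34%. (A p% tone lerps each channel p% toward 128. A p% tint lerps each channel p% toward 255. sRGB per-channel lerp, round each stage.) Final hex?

#7c84b2

Per channel, c → c + 0.4(128 − c):
  R: 10 + 0.4×(128−10) = 10 + 47.2 = 57.2 → 57
  G: 28 + 0.4×(128−28) = 28 + 40 = 68 → 68
  B: 144 + 0.4×(128−144) = 144 − 6.4 = 137.6 → 138
After the tone: rgb(57, 68, 138) = #39448a.
Lerp each channel 34% toward 255:
  R: 57 + 67.32 = 124.32 → 124
  G: 68 + 63.58 = 131.58 → 132
  B: 138 + 0.34×(255−138) = 138 + 39.78 = 177.78 → 178
rgb(124, 132, 178) = #7c84b2.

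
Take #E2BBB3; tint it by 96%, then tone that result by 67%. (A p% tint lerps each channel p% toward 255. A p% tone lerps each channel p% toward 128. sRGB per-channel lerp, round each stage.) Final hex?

#E2BBB3 is rgb(226, 187, 179).
Per channel, c → c + 0.96(255 − c):
  R: 226 + 27.84 = 253.84 → 254
  G: 187 + 0.96×(255−187) = 187 + 65.28 = 252.28 → 252
  B: 179 + 72.96 = 251.96 → 252
After the tint: rgb(254, 252, 252) = #FEFCFC.
A 67% tone moves each channel 67% toward 128:
  R: 254 + 0.67×(128−254) = 254 − 84.42 = 169.58 → 170
  G: 252 + 0.67×(128−252) = 252 − 83.08 = 168.92 → 169
  B: 252 + 0.67×(128−252) = 252 − 83.08 = 168.92 → 169
rgb(170, 169, 169) = #AAA9A9.

#AAA9A9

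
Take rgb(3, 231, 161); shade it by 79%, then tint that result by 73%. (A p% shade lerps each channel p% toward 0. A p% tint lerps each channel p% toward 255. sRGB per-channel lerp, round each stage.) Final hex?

#BAC7C3

A 79% shade moves each channel 79% toward 0:
  R: 3 + 0.79×(0−3) = 3 − 2.37 = 0.63 → 1
  G: 231 − 182.49 = 48.51 → 49
  B: 161 + 0.79×(0−161) = 161 − 127.19 = 33.81 → 34
After the shade: rgb(1, 49, 34) = #013122.
Per channel, c → c + 0.73(255 − c):
  R: 1 + 0.73×(255−1) = 1 + 185.42 = 186.42 → 186
  G: 49 + 0.73×(255−49) = 49 + 150.38 = 199.38 → 199
  B: 34 + 161.33 = 195.33 → 195
rgb(186, 199, 195) = #BAC7C3.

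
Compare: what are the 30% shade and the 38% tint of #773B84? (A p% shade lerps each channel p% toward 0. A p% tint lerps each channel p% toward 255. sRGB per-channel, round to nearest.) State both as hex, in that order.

#773B84 is rgb(119, 59, 132).
30% shade:
  R: 119 + 0.3×(0−119) = 119 − 35.7 = 83.3 → 83
  G: 59 − 17.7 = 41.3 → 41
  B: 132 + 0.3×(0−132) = 132 − 39.6 = 92.4 → 92
  → #53295C
38% tint:
  R: 119 + 0.38×(255−119) = 119 + 51.68 = 170.68 → 171
  G: 59 + 74.48 = 133.48 → 133
  B: 132 + 46.74 = 178.74 → 179
  → #AB85B3

#53295C, #AB85B3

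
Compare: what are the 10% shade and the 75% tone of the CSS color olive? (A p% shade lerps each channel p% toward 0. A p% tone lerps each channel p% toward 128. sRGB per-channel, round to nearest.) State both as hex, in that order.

#737300, #808060

CSS olive is rgb(128, 128, 0).
10% shade:
  R: 128 − 12.8 = 115.2 → 115
  G: 128 − 12.8 = 115.2 → 115
  B: 0 + 0.1×(0−0) = 0 + 0 = 0 → 0
  → #737300
75% tone:
  R: 128 + 0 = 128 → 128
  G: 128 + 0.75×(128−128) = 128 + 0 = 128 → 128
  B: 0 + 0.75×(128−0) = 0 + 96 = 96 → 96
  → #808060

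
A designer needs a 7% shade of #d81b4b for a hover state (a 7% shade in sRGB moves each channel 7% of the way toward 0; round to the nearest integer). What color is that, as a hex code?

#c91946

#d81b4b is rgb(216, 27, 75).
Lerp each channel 7% toward 0:
  R: 216 − 15.12 = 200.88 → 201
  G: 27 − 1.89 = 25.11 → 25
  B: 75 − 5.25 = 69.75 → 70
rgb(201, 25, 70) = #c91946.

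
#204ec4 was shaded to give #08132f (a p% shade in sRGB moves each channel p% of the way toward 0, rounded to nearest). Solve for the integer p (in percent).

#204ec4 is rgb(32, 78, 196); #08132f is rgb(8, 19, 47).
On the B channel (widest range): 47 ≈ 196 + (p/100)(0 − 196), so p ≈ 100×(47 − 196)/(0 − 196) = -14900/-196 = 76.02.
p = 76 reproduces all three channels after rounding.

76%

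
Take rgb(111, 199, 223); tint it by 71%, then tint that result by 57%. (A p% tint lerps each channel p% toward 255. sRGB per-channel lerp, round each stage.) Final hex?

A 71% tint moves each channel 71% toward 255:
  R: 111 + 0.71×(255−111) = 111 + 102.24 = 213.24 → 213
  G: 199 + 0.71×(255−199) = 199 + 39.76 = 238.76 → 239
  B: 223 + 22.72 = 245.72 → 246
After the tint: rgb(213, 239, 246) = #D5EFF6.
Lerp each channel 57% toward 255:
  R: 213 + 0.57×(255−213) = 213 + 23.94 = 236.94 → 237
  G: 239 + 0.57×(255−239) = 239 + 9.12 = 248.12 → 248
  B: 246 + 0.57×(255−246) = 246 + 5.13 = 251.13 → 251
rgb(237, 248, 251) = #EDF8FB.

#EDF8FB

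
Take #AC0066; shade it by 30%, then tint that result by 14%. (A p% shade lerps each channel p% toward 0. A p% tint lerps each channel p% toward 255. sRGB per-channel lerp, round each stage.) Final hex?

#AC0066 is rgb(172, 0, 102).
A 30% shade moves each channel 30% toward 0:
  R: 172 + 0.3×(0−172) = 172 − 51.6 = 120.4 → 120
  G: 0 + 0.3×(0−0) = 0 + 0 = 0 → 0
  B: 102 + 0.3×(0−102) = 102 − 30.6 = 71.4 → 71
After the shade: rgb(120, 0, 71) = #780047.
A 14% tint moves each channel 14% toward 255:
  R: 120 + 0.14×(255−120) = 120 + 18.9 = 138.9 → 139
  G: 0 + 0.14×(255−0) = 0 + 35.7 = 35.7 → 36
  B: 71 + 0.14×(255−71) = 71 + 25.76 = 96.76 → 97
rgb(139, 36, 97) = #8B2461.

#8B2461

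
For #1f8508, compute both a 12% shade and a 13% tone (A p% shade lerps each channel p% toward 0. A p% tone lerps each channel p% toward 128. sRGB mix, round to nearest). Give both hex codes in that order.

#1b7507, #2c8418

#1f8508 is rgb(31, 133, 8).
12% shade:
  R: 31 − 3.72 = 27.28 → 27
  G: 133 − 15.96 = 117.04 → 117
  B: 8 + 0.12×(0−8) = 8 − 0.96 = 7.04 → 7
  → #1b7507
13% tone:
  R: 31 + 0.13×(128−31) = 31 + 12.61 = 43.61 → 44
  G: 133 + 0.13×(128−133) = 133 − 0.65 = 132.35 → 132
  B: 8 + 0.13×(128−8) = 8 + 15.6 = 23.6 → 24
  → #2c8418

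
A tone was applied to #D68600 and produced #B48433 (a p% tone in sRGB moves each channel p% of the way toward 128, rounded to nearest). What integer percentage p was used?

40%

#D68600 is rgb(214, 134, 0); #B48433 is rgb(180, 132, 51).
On the B channel (widest range): 51 ≈ 0 + (p/100)(128 − 0), so p ≈ 100×(51 − 0)/(128 − 0) = 5100/128 = 39.84.
p = 40 reproduces all three channels after rounding.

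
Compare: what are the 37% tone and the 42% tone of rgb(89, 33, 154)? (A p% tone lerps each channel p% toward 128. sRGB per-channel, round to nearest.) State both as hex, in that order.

#674490, #69498F

37% tone:
  R: 89 + 14.43 = 103.43 → 103
  G: 33 + 35.15 = 68.15 → 68
  B: 154 + 0.37×(128−154) = 154 − 9.62 = 144.38 → 144
  → #674490
42% tone:
  R: 89 + 16.38 = 105.38 → 105
  G: 33 + 0.42×(128−33) = 33 + 39.9 = 72.9 → 73
  B: 154 − 10.92 = 143.08 → 143
  → #69498F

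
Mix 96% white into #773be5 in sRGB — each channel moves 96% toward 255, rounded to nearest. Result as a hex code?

#773be5 is rgb(119, 59, 229).
Per channel, c → c + 0.96(255 − c):
  R: 119 + 130.56 = 249.56 → 250
  G: 59 + 0.96×(255−59) = 59 + 188.16 = 247.16 → 247
  B: 229 + 0.96×(255−229) = 229 + 24.96 = 253.96 → 254
rgb(250, 247, 254) = #faf7fe.

#faf7fe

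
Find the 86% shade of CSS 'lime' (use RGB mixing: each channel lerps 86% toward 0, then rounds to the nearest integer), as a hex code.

#002400

CSS lime is rgb(0, 255, 0).
Lerp each channel 86% toward 0:
  R: 0 + 0 = 0 → 0
  G: 255 − 219.3 = 35.7 → 36
  B: 0 + 0 = 0 → 0
rgb(0, 36, 0) = #002400.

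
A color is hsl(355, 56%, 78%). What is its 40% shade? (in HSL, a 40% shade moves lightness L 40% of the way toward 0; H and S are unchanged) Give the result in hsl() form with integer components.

L moves 40% from 78 toward 0: 78 − 31.2 = 46.8 → 47.
H and S are unchanged.

hsl(355, 56%, 47%)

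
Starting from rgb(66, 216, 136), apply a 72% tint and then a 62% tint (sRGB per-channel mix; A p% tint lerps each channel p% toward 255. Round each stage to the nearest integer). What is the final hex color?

Per channel, c → c + 0.72(255 − c):
  R: 66 + 0.72×(255−66) = 66 + 136.08 = 202.08 → 202
  G: 216 + 0.72×(255−216) = 216 + 28.08 = 244.08 → 244
  B: 136 + 85.68 = 221.68 → 222
After the tint: rgb(202, 244, 222) = #CAF4DE.
A 62% tint moves each channel 62% toward 255:
  R: 202 + 0.62×(255−202) = 202 + 32.86 = 234.86 → 235
  G: 244 + 0.62×(255−244) = 244 + 6.82 = 250.82 → 251
  B: 222 + 0.62×(255−222) = 222 + 20.46 = 242.46 → 242
rgb(235, 251, 242) = #EBFBF2.

#EBFBF2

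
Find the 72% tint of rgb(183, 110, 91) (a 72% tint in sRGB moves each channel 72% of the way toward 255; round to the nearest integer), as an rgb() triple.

A 72% tint moves each channel 72% toward 255:
  R: 183 + 51.84 = 234.84 → 235
  G: 110 + 104.4 = 214.4 → 214
  B: 91 + 0.72×(255−91) = 91 + 118.08 = 209.08 → 209

rgb(235, 214, 209)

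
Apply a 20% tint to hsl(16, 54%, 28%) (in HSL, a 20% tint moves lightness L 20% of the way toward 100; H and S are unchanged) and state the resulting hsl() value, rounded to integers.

L moves 20% from 28 toward 100: 28 + 14.4 = 42.4 → 42.
H and S are unchanged.

hsl(16, 54%, 42%)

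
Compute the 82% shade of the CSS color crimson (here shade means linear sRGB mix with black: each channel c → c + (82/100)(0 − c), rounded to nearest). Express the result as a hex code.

CSS crimson is rgb(220, 20, 60).
Lerp each channel 82% toward 0:
  R: 220 − 180.4 = 39.6 → 40
  G: 20 − 16.4 = 3.6 → 4
  B: 60 + 0.82×(0−60) = 60 − 49.2 = 10.8 → 11
rgb(40, 4, 11) = #28040B.

#28040B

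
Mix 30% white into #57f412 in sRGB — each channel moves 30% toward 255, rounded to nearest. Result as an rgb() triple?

rgb(137, 247, 89)

#57f412 is rgb(87, 244, 18).
Per channel, c → c + 0.3(255 − c):
  R: 87 + 50.4 = 137.4 → 137
  G: 244 + 0.3×(255−244) = 244 + 3.3 = 247.3 → 247
  B: 18 + 0.3×(255−18) = 18 + 71.1 = 89.1 → 89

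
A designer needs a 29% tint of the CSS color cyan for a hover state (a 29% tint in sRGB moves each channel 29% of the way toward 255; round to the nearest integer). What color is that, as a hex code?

#4AFFFF

CSS cyan is rgb(0, 255, 255).
A 29% tint moves each channel 29% toward 255:
  R: 0 + 0.29×(255−0) = 0 + 73.95 = 73.95 → 74
  G: 255 + 0.29×(255−255) = 255 + 0 = 255 → 255
  B: 255 + 0.29×(255−255) = 255 + 0 = 255 → 255
rgb(74, 255, 255) = #4AFFFF.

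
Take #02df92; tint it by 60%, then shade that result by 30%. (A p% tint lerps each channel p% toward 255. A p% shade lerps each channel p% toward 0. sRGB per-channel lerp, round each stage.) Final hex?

#02df92 is rgb(2, 223, 146).
A 60% tint moves each channel 60% toward 255:
  R: 2 + 0.6×(255−2) = 2 + 151.8 = 153.8 → 154
  G: 223 + 0.6×(255−223) = 223 + 19.2 = 242.2 → 242
  B: 146 + 65.4 = 211.4 → 211
After the tint: rgb(154, 242, 211) = #9af2d3.
Lerp each channel 30% toward 0:
  R: 154 + 0.3×(0−154) = 154 − 46.2 = 107.8 → 108
  G: 242 + 0.3×(0−242) = 242 − 72.6 = 169.4 → 169
  B: 211 + 0.3×(0−211) = 211 − 63.3 = 147.7 → 148
rgb(108, 169, 148) = #6ca994.

#6ca994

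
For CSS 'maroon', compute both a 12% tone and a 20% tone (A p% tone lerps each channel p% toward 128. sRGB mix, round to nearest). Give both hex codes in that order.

#800F0F, #801A1A

CSS maroon is rgb(128, 0, 0).
12% tone:
  R: 128 + 0 = 128 → 128
  G: 0 + 15.36 = 15.36 → 15
  B: 0 + 15.36 = 15.36 → 15
  → #800F0F
20% tone:
  R: 128 + 0.2×(128−128) = 128 + 0 = 128 → 128
  G: 0 + 25.6 = 25.6 → 26
  B: 0 + 25.6 = 25.6 → 26
  → #801A1A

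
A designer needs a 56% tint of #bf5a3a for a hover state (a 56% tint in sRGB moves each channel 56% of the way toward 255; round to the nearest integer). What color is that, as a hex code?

#bf5a3a is rgb(191, 90, 58).
Lerp each channel 56% toward 255:
  R: 191 + 0.56×(255−191) = 191 + 35.84 = 226.84 → 227
  G: 90 + 92.4 = 182.4 → 182
  B: 58 + 110.32 = 168.32 → 168
rgb(227, 182, 168) = #e3b6a8.

#e3b6a8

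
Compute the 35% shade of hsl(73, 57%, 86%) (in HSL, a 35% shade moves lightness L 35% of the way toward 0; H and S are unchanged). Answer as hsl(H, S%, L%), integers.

hsl(73, 57%, 56%)

L moves 35% from 86 toward 0: 86 − 30.1 = 55.9 → 56.
H and S are unchanged.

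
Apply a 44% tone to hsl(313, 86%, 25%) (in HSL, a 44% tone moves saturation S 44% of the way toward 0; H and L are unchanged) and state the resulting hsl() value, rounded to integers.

S moves 44% from 86 toward 0: 86 − 37.84 = 48.16 → 48.
H and L are unchanged.

hsl(313, 48%, 25%)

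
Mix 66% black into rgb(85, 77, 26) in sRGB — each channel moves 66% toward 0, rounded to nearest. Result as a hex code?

#1d1a09

A 66% shade moves each channel 66% toward 0:
  R: 85 + 0.66×(0−85) = 85 − 56.1 = 28.9 → 29
  G: 77 + 0.66×(0−77) = 77 − 50.82 = 26.18 → 26
  B: 26 + 0.66×(0−26) = 26 − 17.16 = 8.84 → 9
rgb(29, 26, 9) = #1d1a09.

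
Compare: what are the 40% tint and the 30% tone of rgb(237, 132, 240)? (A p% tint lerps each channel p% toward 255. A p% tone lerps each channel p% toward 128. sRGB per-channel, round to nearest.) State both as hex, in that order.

#F4B5F6, #CC83CE

40% tint:
  R: 237 + 0.4×(255−237) = 237 + 7.2 = 244.2 → 244
  G: 132 + 0.4×(255−132) = 132 + 49.2 = 181.2 → 181
  B: 240 + 6 = 246 → 246
  → #F4B5F6
30% tone:
  R: 237 − 32.7 = 204.3 → 204
  G: 132 − 1.2 = 130.8 → 131
  B: 240 + 0.3×(128−240) = 240 − 33.6 = 206.4 → 206
  → #CC83CE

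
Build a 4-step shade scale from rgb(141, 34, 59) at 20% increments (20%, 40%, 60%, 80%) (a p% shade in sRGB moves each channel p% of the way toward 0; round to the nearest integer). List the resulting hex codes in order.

20%: (141 − 28.2 = 112.8→113, 34 − 6.8 = 27.2→27, 59 − 11.8 = 47.2→47) → #711b2f
40%: (141 − 56.4 = 84.6→85, 34 − 13.6 = 20.4→20, 59 − 23.6 = 35.4→35) → #551423
60%: (141 − 84.6 = 56.4→56, 34 − 20.4 = 13.6→14, 59 − 35.4 = 23.6→24) → #380e18
80%: (141 − 112.8 = 28.2→28, 34 − 27.2 = 6.8→7, 59 − 47.2 = 11.8→12) → #1c070c

#711b2f, #551423, #380e18, #1c070c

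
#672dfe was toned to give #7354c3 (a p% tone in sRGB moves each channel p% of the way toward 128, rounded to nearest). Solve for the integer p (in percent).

#672dfe is rgb(103, 45, 254); #7354c3 is rgb(115, 84, 195).
On the B channel (widest range): 195 ≈ 254 + (p/100)(128 − 254), so p ≈ 100×(195 − 254)/(128 − 254) = -5900/-126 = 46.83.
p = 47 reproduces all three channels after rounding.

47%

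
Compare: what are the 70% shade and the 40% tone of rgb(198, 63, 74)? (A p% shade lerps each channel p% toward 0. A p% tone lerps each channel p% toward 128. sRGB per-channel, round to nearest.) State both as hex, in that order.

70% shade:
  R: 198 + 0.7×(0−198) = 198 − 138.6 = 59.4 → 59
  G: 63 + 0.7×(0−63) = 63 − 44.1 = 18.9 → 19
  B: 74 + 0.7×(0−74) = 74 − 51.8 = 22.2 → 22
  → #3b1316
40% tone:
  R: 198 + 0.4×(128−198) = 198 − 28 = 170 → 170
  G: 63 + 0.4×(128−63) = 63 + 26 = 89 → 89
  B: 74 + 21.6 = 95.6 → 96
  → #aa5960

#3b1316, #aa5960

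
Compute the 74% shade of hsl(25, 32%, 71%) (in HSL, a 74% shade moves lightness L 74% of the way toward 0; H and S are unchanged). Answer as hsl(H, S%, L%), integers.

hsl(25, 32%, 18%)

L moves 74% from 71 toward 0: 71 − 52.54 = 18.46 → 18.
H and S are unchanged.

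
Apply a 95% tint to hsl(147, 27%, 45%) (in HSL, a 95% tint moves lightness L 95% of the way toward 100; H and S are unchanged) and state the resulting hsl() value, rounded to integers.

L moves 95% from 45 toward 100: 45 + 52.25 = 97.25 → 97.
H and S are unchanged.

hsl(147, 27%, 97%)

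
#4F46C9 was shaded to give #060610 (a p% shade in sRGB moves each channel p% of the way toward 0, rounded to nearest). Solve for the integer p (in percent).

#4F46C9 is rgb(79, 70, 201); #060610 is rgb(6, 6, 16).
On the B channel (widest range): 16 ≈ 201 + (p/100)(0 − 201), so p ≈ 100×(16 − 201)/(0 − 201) = -18500/-201 = 92.04.
p = 92 reproduces all three channels after rounding.

92%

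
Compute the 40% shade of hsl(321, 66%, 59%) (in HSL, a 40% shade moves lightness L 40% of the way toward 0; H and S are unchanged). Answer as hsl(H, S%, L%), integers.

hsl(321, 66%, 35%)

L moves 40% from 59 toward 0: 59 − 23.6 = 35.4 → 35.
H and S are unchanged.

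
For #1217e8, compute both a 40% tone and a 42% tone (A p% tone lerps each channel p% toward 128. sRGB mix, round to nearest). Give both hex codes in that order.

#1217e8 is rgb(18, 23, 232).
40% tone:
  R: 18 + 0.4×(128−18) = 18 + 44 = 62 → 62
  G: 23 + 0.4×(128−23) = 23 + 42 = 65 → 65
  B: 232 + 0.4×(128−232) = 232 − 41.6 = 190.4 → 190
  → #3e41be
42% tone:
  R: 18 + 0.42×(128−18) = 18 + 46.2 = 64.2 → 64
  G: 23 + 44.1 = 67.1 → 67
  B: 232 + 0.42×(128−232) = 232 − 43.68 = 188.32 → 188
  → #4043bc

#3e41be, #4043bc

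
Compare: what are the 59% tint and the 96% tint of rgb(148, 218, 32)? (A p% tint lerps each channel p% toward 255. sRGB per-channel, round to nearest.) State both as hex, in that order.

59% tint:
  R: 148 + 63.13 = 211.13 → 211
  G: 218 + 0.59×(255−218) = 218 + 21.83 = 239.83 → 240
  B: 32 + 0.59×(255−32) = 32 + 131.57 = 163.57 → 164
  → #D3F0A4
96% tint:
  R: 148 + 102.72 = 250.72 → 251
  G: 218 + 35.52 = 253.52 → 254
  B: 32 + 0.96×(255−32) = 32 + 214.08 = 246.08 → 246
  → #FBFEF6

#D3F0A4, #FBFEF6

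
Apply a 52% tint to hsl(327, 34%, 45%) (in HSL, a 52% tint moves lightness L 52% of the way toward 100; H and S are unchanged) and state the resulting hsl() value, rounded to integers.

hsl(327, 34%, 74%)

L moves 52% from 45 toward 100: 45 + 28.6 = 73.6 → 74.
H and S are unchanged.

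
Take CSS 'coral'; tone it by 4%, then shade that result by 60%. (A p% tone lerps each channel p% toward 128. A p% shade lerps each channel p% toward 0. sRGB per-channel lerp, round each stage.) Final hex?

#643321

CSS coral is rgb(255, 127, 80).
Lerp each channel 4% toward 128:
  R: 255 − 5.08 = 249.92 → 250
  G: 127 + 0.04×(128−127) = 127 + 0.04 = 127.04 → 127
  B: 80 + 1.92 = 81.92 → 82
After the tone: rgb(250, 127, 82) = #fa7f52.
A 60% shade moves each channel 60% toward 0:
  R: 250 − 150 = 100 → 100
  G: 127 + 0.6×(0−127) = 127 − 76.2 = 50.8 → 51
  B: 82 + 0.6×(0−82) = 82 − 49.2 = 32.8 → 33
rgb(100, 51, 33) = #643321.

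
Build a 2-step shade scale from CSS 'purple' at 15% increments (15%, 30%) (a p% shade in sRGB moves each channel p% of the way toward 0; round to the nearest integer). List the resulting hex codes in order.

#6D006D, #5A005A

CSS purple is rgb(128, 0, 128).
15%: (128 − 19.2 = 108.8→109, 0→0, 128 − 19.2 = 108.8→109) → #6D006D
30%: (128 − 38.4 = 89.6→90, 0→0, 128 − 38.4 = 89.6→90) → #5A005A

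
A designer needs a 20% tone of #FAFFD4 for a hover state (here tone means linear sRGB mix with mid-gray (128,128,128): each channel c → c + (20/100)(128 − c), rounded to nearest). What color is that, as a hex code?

#E2E6C3

#FAFFD4 is rgb(250, 255, 212).
Per channel, c → c + 0.2(128 − c):
  R: 250 − 24.4 = 225.6 → 226
  G: 255 − 25.4 = 229.6 → 230
  B: 212 − 16.8 = 195.2 → 195
rgb(226, 230, 195) = #E2E6C3.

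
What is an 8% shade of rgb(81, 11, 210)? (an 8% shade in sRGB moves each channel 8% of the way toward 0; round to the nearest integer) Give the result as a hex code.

An 8% shade moves each channel 8% toward 0:
  R: 81 + 0.08×(0−81) = 81 − 6.48 = 74.52 → 75
  G: 11 + 0.08×(0−11) = 11 − 0.88 = 10.12 → 10
  B: 210 − 16.8 = 193.2 → 193
rgb(75, 10, 193) = #4B0AC1.

#4B0AC1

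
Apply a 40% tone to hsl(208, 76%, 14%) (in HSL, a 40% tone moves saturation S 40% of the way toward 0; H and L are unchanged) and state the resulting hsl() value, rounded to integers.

hsl(208, 46%, 14%)

S moves 40% from 76 toward 0: 76 − 30.4 = 45.6 → 46.
H and L are unchanged.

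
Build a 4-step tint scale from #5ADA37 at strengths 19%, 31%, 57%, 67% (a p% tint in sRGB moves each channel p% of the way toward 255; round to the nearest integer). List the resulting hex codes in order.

#79E15D, #8DE575, #B8EFA9, #C9F3BD

#5ADA37 is rgb(90, 218, 55).
19%: (90 + 31.35 = 121.35→121, 218 + 7.03 = 225.03→225, 55 + 38 = 93→93) → #79E15D
31%: (90 + 51.15 = 141.15→141, 218 + 11.47 = 229.47→229, 55 + 62 = 117→117) → #8DE575
57%: (90 + 94.05 = 184.05→184, 218 + 21.09 = 239.09→239, 55 + 114 = 169→169) → #B8EFA9
67%: (90 + 110.55 = 200.55→201, 218 + 24.79 = 242.79→243, 55 + 134 = 189→189) → #C9F3BD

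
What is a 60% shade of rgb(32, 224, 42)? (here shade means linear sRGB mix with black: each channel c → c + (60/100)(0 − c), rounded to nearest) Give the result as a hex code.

#0D5A11

Lerp each channel 60% toward 0:
  R: 32 + 0.6×(0−32) = 32 − 19.2 = 12.8 → 13
  G: 224 + 0.6×(0−224) = 224 − 134.4 = 89.6 → 90
  B: 42 − 25.2 = 16.8 → 17
rgb(13, 90, 17) = #0D5A11.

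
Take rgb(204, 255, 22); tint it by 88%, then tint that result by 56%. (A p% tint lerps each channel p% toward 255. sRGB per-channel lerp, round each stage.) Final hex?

Lerp each channel 88% toward 255:
  R: 204 + 0.88×(255−204) = 204 + 44.88 = 248.88 → 249
  G: 255 + 0 = 255 → 255
  B: 22 + 0.88×(255−22) = 22 + 205.04 = 227.04 → 227
After the tint: rgb(249, 255, 227) = #F9FFE3.
Lerp each channel 56% toward 255:
  R: 249 + 3.36 = 252.36 → 252
  G: 255 + 0.56×(255−255) = 255 + 0 = 255 → 255
  B: 227 + 0.56×(255−227) = 227 + 15.68 = 242.68 → 243
rgb(252, 255, 243) = #FCFFF3.

#FCFFF3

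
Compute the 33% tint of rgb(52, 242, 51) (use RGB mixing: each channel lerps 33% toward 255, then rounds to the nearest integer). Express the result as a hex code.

#77f676

A 33% tint moves each channel 33% toward 255:
  R: 52 + 66.99 = 118.99 → 119
  G: 242 + 0.33×(255−242) = 242 + 4.29 = 246.29 → 246
  B: 51 + 67.32 = 118.32 → 118
rgb(119, 246, 118) = #77f676.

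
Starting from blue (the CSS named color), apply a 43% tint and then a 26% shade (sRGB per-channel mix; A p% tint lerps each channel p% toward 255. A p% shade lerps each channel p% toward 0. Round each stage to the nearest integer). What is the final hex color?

CSS blue is rgb(0, 0, 255).
Lerp each channel 43% toward 255:
  R: 0 + 109.65 = 109.65 → 110
  G: 0 + 0.43×(255−0) = 0 + 109.65 = 109.65 → 110
  B: 255 + 0.43×(255−255) = 255 + 0 = 255 → 255
After the tint: rgb(110, 110, 255) = #6e6eff.
A 26% shade moves each channel 26% toward 0:
  R: 110 + 0.26×(0−110) = 110 − 28.6 = 81.4 → 81
  G: 110 + 0.26×(0−110) = 110 − 28.6 = 81.4 → 81
  B: 255 − 66.3 = 188.7 → 189
rgb(81, 81, 189) = #5151bd.

#5151bd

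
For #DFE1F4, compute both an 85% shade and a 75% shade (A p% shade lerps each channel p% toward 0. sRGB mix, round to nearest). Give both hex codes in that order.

#212225, #38383D

#DFE1F4 is rgb(223, 225, 244).
85% shade:
  R: 223 − 189.55 = 33.45 → 33
  G: 225 − 191.25 = 33.75 → 34
  B: 244 + 0.85×(0−244) = 244 − 207.4 = 36.6 → 37
  → #212225
75% shade:
  R: 223 − 167.25 = 55.75 → 56
  G: 225 − 168.75 = 56.25 → 56
  B: 244 + 0.75×(0−244) = 244 − 183 = 61 → 61
  → #38383D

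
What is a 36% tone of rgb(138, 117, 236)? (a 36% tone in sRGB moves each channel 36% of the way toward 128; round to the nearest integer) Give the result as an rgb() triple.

rgb(134, 121, 197)

Lerp each channel 36% toward 128:
  R: 138 + 0.36×(128−138) = 138 − 3.6 = 134.4 → 134
  G: 117 + 0.36×(128−117) = 117 + 3.96 = 120.96 → 121
  B: 236 − 38.88 = 197.12 → 197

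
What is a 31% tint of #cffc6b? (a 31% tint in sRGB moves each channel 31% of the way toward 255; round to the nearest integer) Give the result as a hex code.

#cffc6b is rgb(207, 252, 107).
Per channel, c → c + 0.31(255 − c):
  R: 207 + 14.88 = 221.88 → 222
  G: 252 + 0.31×(255−252) = 252 + 0.93 = 252.93 → 253
  B: 107 + 0.31×(255−107) = 107 + 45.88 = 152.88 → 153
rgb(222, 253, 153) = #defd99.

#defd99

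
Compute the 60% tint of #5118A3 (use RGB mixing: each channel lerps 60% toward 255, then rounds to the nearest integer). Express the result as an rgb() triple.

#5118A3 is rgb(81, 24, 163).
Per channel, c → c + 0.6(255 − c):
  R: 81 + 0.6×(255−81) = 81 + 104.4 = 185.4 → 185
  G: 24 + 138.6 = 162.6 → 163
  B: 163 + 0.6×(255−163) = 163 + 55.2 = 218.2 → 218

rgb(185, 163, 218)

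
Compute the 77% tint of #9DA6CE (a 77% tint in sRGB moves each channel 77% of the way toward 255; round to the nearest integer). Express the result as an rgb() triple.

rgb(232, 235, 244)

#9DA6CE is rgb(157, 166, 206).
A 77% tint moves each channel 77% toward 255:
  R: 157 + 75.46 = 232.46 → 232
  G: 166 + 68.53 = 234.53 → 235
  B: 206 + 0.77×(255−206) = 206 + 37.73 = 243.73 → 244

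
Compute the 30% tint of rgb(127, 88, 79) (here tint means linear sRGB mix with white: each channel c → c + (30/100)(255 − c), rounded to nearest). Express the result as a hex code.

Lerp each channel 30% toward 255:
  R: 127 + 0.3×(255−127) = 127 + 38.4 = 165.4 → 165
  G: 88 + 0.3×(255−88) = 88 + 50.1 = 138.1 → 138
  B: 79 + 52.8 = 131.8 → 132
rgb(165, 138, 132) = #A58A84.

#A58A84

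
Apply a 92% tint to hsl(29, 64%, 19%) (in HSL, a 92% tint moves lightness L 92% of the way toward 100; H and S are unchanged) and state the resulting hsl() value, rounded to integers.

hsl(29, 64%, 94%)

L moves 92% from 19 toward 100: 19 + 74.52 = 93.52 → 94.
H and S are unchanged.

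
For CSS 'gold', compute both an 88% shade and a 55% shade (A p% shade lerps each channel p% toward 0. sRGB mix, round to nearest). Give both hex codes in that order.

#1f1a00, #736100

CSS gold is rgb(255, 215, 0).
88% shade:
  R: 255 + 0.88×(0−255) = 255 − 224.4 = 30.6 → 31
  G: 215 + 0.88×(0−215) = 215 − 189.2 = 25.8 → 26
  B: 0 + 0 = 0 → 0
  → #1f1a00
55% shade:
  R: 255 + 0.55×(0−255) = 255 − 140.25 = 114.75 → 115
  G: 215 + 0.55×(0−215) = 215 − 118.25 = 96.75 → 97
  B: 0 + 0.55×(0−0) = 0 + 0 = 0 → 0
  → #736100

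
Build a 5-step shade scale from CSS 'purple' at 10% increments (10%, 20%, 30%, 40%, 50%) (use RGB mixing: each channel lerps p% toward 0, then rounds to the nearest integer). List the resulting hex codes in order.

CSS purple is rgb(128, 0, 128).
10%: (128 − 12.8 = 115.2→115, 0→0, 128 − 12.8 = 115.2→115) → #730073
20%: (128 − 25.6 = 102.4→102, 0→0, 128 − 25.6 = 102.4→102) → #660066
30%: (128 − 38.4 = 89.6→90, 0→0, 128 − 38.4 = 89.6→90) → #5A005A
40%: (128 − 51.2 = 76.8→77, 0→0, 128 − 51.2 = 76.8→77) → #4D004D
50%: (128 − 64 = 64→64, 0→0, 128 − 64 = 64→64) → #400040

#730073, #660066, #5A005A, #4D004D, #400040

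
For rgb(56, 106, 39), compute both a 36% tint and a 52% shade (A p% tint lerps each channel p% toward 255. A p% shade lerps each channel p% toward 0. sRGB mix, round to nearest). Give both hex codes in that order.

36% tint:
  R: 56 + 0.36×(255−56) = 56 + 71.64 = 127.64 → 128
  G: 106 + 53.64 = 159.64 → 160
  B: 39 + 0.36×(255−39) = 39 + 77.76 = 116.76 → 117
  → #80A075
52% shade:
  R: 56 − 29.12 = 26.88 → 27
  G: 106 − 55.12 = 50.88 → 51
  B: 39 − 20.28 = 18.72 → 19
  → #1B3313

#80A075, #1B3313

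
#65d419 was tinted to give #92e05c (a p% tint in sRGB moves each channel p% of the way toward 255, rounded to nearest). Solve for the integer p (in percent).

#65d419 is rgb(101, 212, 25); #92e05c is rgb(146, 224, 92).
On the B channel (widest range): 92 ≈ 25 + (p/100)(255 − 25), so p ≈ 100×(92 − 25)/(255 − 25) = 6700/230 = 29.13.
p = 29 reproduces all three channels after rounding.

29%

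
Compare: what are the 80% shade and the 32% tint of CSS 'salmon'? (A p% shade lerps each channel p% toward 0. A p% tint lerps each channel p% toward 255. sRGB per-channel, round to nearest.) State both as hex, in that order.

CSS salmon is rgb(250, 128, 114).
80% shade:
  R: 250 + 0.8×(0−250) = 250 − 200 = 50 → 50
  G: 128 + 0.8×(0−128) = 128 − 102.4 = 25.6 → 26
  B: 114 + 0.8×(0−114) = 114 − 91.2 = 22.8 → 23
  → #321A17
32% tint:
  R: 250 + 1.6 = 251.6 → 252
  G: 128 + 0.32×(255−128) = 128 + 40.64 = 168.64 → 169
  B: 114 + 0.32×(255−114) = 114 + 45.12 = 159.12 → 159
  → #FCA99F

#321A17, #FCA99F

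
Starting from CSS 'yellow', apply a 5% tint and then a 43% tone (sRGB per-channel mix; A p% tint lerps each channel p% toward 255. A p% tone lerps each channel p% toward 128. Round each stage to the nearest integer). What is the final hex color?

#c8c83e

CSS yellow is rgb(255, 255, 0).
Lerp each channel 5% toward 255:
  R: 255 + 0.05×(255−255) = 255 + 0 = 255 → 255
  G: 255 + 0.05×(255−255) = 255 + 0 = 255 → 255
  B: 0 + 0.05×(255−0) = 0 + 12.75 = 12.75 → 13
After the tint: rgb(255, 255, 13) = #ffff0d.
Per channel, c → c + 0.43(128 − c):
  R: 255 − 54.61 = 200.39 → 200
  G: 255 − 54.61 = 200.39 → 200
  B: 13 + 49.45 = 62.45 → 62
rgb(200, 200, 62) = #c8c83e.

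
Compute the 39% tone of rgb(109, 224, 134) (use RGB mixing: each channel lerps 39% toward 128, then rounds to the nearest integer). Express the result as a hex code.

A 39% tone moves each channel 39% toward 128:
  R: 109 + 0.39×(128−109) = 109 + 7.41 = 116.41 → 116
  G: 224 − 37.44 = 186.56 → 187
  B: 134 − 2.34 = 131.66 → 132
rgb(116, 187, 132) = #74bb84.

#74bb84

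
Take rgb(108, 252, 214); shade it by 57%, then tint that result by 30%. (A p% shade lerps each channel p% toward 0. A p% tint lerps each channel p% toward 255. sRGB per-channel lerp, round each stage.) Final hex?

#6d988d

Lerp each channel 57% toward 0:
  R: 108 + 0.57×(0−108) = 108 − 61.56 = 46.44 → 46
  G: 252 + 0.57×(0−252) = 252 − 143.64 = 108.36 → 108
  B: 214 − 121.98 = 92.02 → 92
After the shade: rgb(46, 108, 92) = #2e6c5c.
Lerp each channel 30% toward 255:
  R: 46 + 0.3×(255−46) = 46 + 62.7 = 108.7 → 109
  G: 108 + 0.3×(255−108) = 108 + 44.1 = 152.1 → 152
  B: 92 + 48.9 = 140.9 → 141
rgb(109, 152, 141) = #6d988d.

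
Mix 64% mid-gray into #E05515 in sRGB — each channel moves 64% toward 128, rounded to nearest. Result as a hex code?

#E05515 is rgb(224, 85, 21).
A 64% tone moves each channel 64% toward 128:
  R: 224 + 0.64×(128−224) = 224 − 61.44 = 162.56 → 163
  G: 85 + 27.52 = 112.52 → 113
  B: 21 + 68.48 = 89.48 → 89
rgb(163, 113, 89) = #A37159.

#A37159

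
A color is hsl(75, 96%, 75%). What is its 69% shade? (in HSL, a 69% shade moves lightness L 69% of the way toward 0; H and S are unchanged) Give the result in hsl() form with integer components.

L moves 69% from 75 toward 0: 75 − 51.75 = 23.25 → 23.
H and S are unchanged.

hsl(75, 96%, 23%)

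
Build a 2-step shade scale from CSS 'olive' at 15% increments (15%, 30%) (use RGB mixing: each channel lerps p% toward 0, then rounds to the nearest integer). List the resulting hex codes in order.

#6d6d00, #5a5a00

CSS olive is rgb(128, 128, 0).
15%: (128 − 19.2 = 108.8→109, 128 − 19.2 = 108.8→109, 0→0) → #6d6d00
30%: (128 − 38.4 = 89.6→90, 128 − 38.4 = 89.6→90, 0→0) → #5a5a00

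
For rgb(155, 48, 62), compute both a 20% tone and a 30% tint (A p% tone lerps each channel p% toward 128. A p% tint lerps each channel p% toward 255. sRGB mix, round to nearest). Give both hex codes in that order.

20% tone:
  R: 155 + 0.2×(128−155) = 155 − 5.4 = 149.6 → 150
  G: 48 + 0.2×(128−48) = 48 + 16 = 64 → 64
  B: 62 + 0.2×(128−62) = 62 + 13.2 = 75.2 → 75
  → #96404B
30% tint:
  R: 155 + 30 = 185 → 185
  G: 48 + 0.3×(255−48) = 48 + 62.1 = 110.1 → 110
  B: 62 + 0.3×(255−62) = 62 + 57.9 = 119.9 → 120
  → #B96E78

#96404B, #B96E78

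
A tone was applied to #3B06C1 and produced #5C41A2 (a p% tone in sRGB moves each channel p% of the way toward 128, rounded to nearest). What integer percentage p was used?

48%

#3B06C1 is rgb(59, 6, 193); #5C41A2 is rgb(92, 65, 162).
On the G channel (widest range): 65 ≈ 6 + (p/100)(128 − 6), so p ≈ 100×(65 − 6)/(128 − 6) = 5900/122 = 48.36.
p = 48 reproduces all three channels after rounding.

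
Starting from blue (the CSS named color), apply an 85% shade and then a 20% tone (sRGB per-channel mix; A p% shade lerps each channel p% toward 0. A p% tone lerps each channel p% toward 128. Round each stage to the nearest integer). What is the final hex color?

#1A1A38

CSS blue is rgb(0, 0, 255).
Lerp each channel 85% toward 0:
  R: 0 + 0.85×(0−0) = 0 + 0 = 0 → 0
  G: 0 + 0 = 0 → 0
  B: 255 − 216.75 = 38.25 → 38
After the shade: rgb(0, 0, 38) = #000026.
A 20% tone moves each channel 20% toward 128:
  R: 0 + 25.6 = 25.6 → 26
  G: 0 + 0.2×(128−0) = 0 + 25.6 = 25.6 → 26
  B: 38 + 0.2×(128−38) = 38 + 18 = 56 → 56
rgb(26, 26, 56) = #1A1A38.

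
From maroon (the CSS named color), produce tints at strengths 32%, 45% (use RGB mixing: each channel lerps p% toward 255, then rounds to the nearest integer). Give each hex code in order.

CSS maroon is rgb(128, 0, 0).
32%: (128 + 40.64 = 168.64→169, 0 + 81.6 = 81.6→82, 0 + 81.6 = 81.6→82) → #a95252
45%: (128 + 57.15 = 185.15→185, 0 + 114.75 = 114.75→115, 0 + 114.75 = 114.75→115) → #b97373

#a95252, #b97373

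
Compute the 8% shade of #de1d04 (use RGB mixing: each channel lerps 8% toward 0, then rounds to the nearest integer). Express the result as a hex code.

#cc1b04

#de1d04 is rgb(222, 29, 4).
Per channel, c → c + 0.08(0 − c):
  R: 222 + 0.08×(0−222) = 222 − 17.76 = 204.24 → 204
  G: 29 + 0.08×(0−29) = 29 − 2.32 = 26.68 → 27
  B: 4 − 0.32 = 3.68 → 4
rgb(204, 27, 4) = #cc1b04.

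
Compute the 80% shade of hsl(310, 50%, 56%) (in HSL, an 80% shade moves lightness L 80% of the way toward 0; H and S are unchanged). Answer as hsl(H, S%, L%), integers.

L moves 80% from 56 toward 0: 56 − 44.8 = 11.2 → 11.
H and S are unchanged.

hsl(310, 50%, 11%)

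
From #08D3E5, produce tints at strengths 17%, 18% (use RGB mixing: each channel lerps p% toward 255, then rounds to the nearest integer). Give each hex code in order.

#32DAE9, #34DBEA

#08D3E5 is rgb(8, 211, 229).
17%: (8 + 41.99 = 49.99→50, 211 + 7.48 = 218.48→218, 229 + 4.42 = 233.42→233) → #32DAE9
18%: (8 + 44.46 = 52.46→52, 211 + 7.92 = 218.92→219, 229 + 4.68 = 233.68→234) → #34DBEA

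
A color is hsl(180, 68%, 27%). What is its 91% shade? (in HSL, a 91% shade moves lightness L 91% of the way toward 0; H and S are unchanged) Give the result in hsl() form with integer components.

hsl(180, 68%, 2%)

L moves 91% from 27 toward 0: 27 − 24.57 = 2.43 → 2.
H and S are unchanged.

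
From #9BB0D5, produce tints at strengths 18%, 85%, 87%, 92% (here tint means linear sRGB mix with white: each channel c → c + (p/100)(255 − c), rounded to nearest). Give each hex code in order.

#ADBEDD, #F0F3F9, #F2F5FA, #F7F9FC

#9BB0D5 is rgb(155, 176, 213).
18%: (155 + 18 = 173→173, 176 + 14.22 = 190.22→190, 213 + 7.56 = 220.56→221) → #ADBEDD
85%: (155 + 85 = 240→240, 176 + 67.15 = 243.15→243, 213 + 35.7 = 248.7→249) → #F0F3F9
87%: (155 + 87 = 242→242, 176 + 68.73 = 244.73→245, 213 + 36.54 = 249.54→250) → #F2F5FA
92%: (155 + 92 = 247→247, 176 + 72.68 = 248.68→249, 213 + 38.64 = 251.64→252) → #F7F9FC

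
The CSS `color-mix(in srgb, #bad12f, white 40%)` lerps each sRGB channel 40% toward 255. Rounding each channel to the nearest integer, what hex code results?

#bad12f is rgb(186, 209, 47).
Per channel, c → c + 0.4(255 − c):
  R: 186 + 0.4×(255−186) = 186 + 27.6 = 213.6 → 214
  G: 209 + 0.4×(255−209) = 209 + 18.4 = 227.4 → 227
  B: 47 + 0.4×(255−47) = 47 + 83.2 = 130.2 → 130
rgb(214, 227, 130) = #d6e382.

#d6e382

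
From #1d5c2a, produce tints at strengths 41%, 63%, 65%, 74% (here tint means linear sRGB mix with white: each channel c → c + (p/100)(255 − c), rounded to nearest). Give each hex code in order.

#7a9f81, #abc3b0, #b0c6b4, #c4d5c8

#1d5c2a is rgb(29, 92, 42).
41%: (29 + 92.66 = 121.66→122, 92 + 66.83 = 158.83→159, 42 + 87.33 = 129.33→129) → #7a9f81
63%: (29 + 142.38 = 171.38→171, 92 + 102.69 = 194.69→195, 42 + 134.19 = 176.19→176) → #abc3b0
65%: (29 + 146.9 = 175.9→176, 92 + 105.95 = 197.95→198, 42 + 138.45 = 180.45→180) → #b0c6b4
74%: (29 + 167.24 = 196.24→196, 92 + 120.62 = 212.62→213, 42 + 157.62 = 199.62→200) → #c4d5c8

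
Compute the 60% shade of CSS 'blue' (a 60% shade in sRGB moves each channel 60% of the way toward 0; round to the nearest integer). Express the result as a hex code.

#000066

CSS blue is rgb(0, 0, 255).
Lerp each channel 60% toward 0:
  R: 0 + 0.6×(0−0) = 0 + 0 = 0 → 0
  G: 0 + 0.6×(0−0) = 0 + 0 = 0 → 0
  B: 255 + 0.6×(0−255) = 255 − 153 = 102 → 102
rgb(0, 0, 102) = #000066.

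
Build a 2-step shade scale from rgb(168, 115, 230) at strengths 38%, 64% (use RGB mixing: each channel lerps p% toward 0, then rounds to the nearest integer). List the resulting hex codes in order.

#68478f, #3c2953

38%: (168 − 63.84 = 104.16→104, 115 − 43.7 = 71.3→71, 230 − 87.4 = 142.6→143) → #68478f
64%: (168 − 107.52 = 60.48→60, 115 − 73.6 = 41.4→41, 230 − 147.2 = 82.8→83) → #3c2953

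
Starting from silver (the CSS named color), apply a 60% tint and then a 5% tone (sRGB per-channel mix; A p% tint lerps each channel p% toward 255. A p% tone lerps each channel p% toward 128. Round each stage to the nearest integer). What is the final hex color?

CSS silver is rgb(192, 192, 192).
Per channel, c → c + 0.6(255 − c):
  R: 192 + 37.8 = 229.8 → 230
  G: 192 + 37.8 = 229.8 → 230
  B: 192 + 37.8 = 229.8 → 230
After the tint: rgb(230, 230, 230) = #E6E6E6.
Per channel, c → c + 0.05(128 − c):
  R: 230 + 0.05×(128−230) = 230 − 5.1 = 224.9 → 225
  G: 230 + 0.05×(128−230) = 230 − 5.1 = 224.9 → 225
  B: 230 + 0.05×(128−230) = 230 − 5.1 = 224.9 → 225
rgb(225, 225, 225) = #E1E1E1.

#E1E1E1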